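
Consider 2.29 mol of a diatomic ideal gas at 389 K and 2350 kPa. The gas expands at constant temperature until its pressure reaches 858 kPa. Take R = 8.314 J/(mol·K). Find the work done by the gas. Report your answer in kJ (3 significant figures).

Isothermal process: W = nRT ln(V₂/V₁) = nRT ln(P₁/P₂).
W = (2.29)(8.314)(389) × ln(2350/858)
  = 7406 × ln(2.739) = 7406 × 1.008
W_by_gas = 7462 J.

W ≈ 7.46 kJ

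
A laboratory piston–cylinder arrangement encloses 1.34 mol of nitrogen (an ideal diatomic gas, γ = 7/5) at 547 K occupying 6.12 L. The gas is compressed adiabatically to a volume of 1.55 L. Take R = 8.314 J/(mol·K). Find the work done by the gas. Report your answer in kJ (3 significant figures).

Adiabatic: TV^(γ−1) = const with γ = 7/5.
T₂ = T₁ (V₁/V₂)^(γ−1) = 547 × (6.12/1.55)^0.4 = 547 × 1.732 = 947.4 K.
W_by = nCᵥ(T₁ − T₂) = (1.34)(20.79)(547 − 947.4) = -11153 J.

W ≈ -11.2 kJ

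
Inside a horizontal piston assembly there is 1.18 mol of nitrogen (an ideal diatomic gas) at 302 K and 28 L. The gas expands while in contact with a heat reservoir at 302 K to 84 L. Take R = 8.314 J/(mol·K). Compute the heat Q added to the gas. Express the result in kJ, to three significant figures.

Isothermal ⇒ ΔU = 0, so Q = W = nRT ln(V₂/V₁).
Q = (1.18)(8.314)(302) ln(84/28) = 2963 × 1.099 = 3255 J.

Q ≈ 3.25 kJ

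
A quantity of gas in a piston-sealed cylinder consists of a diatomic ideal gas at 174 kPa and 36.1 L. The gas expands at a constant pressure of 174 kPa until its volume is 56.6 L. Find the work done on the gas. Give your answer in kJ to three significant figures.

W ≈ -3.57 kJ

Isobaric: W = P ΔV.
W = (174 kPa)(56.6 − 36.1 L) = (174)(20.5) = 3567 J.
Work on gas = −W_by = -3567 J.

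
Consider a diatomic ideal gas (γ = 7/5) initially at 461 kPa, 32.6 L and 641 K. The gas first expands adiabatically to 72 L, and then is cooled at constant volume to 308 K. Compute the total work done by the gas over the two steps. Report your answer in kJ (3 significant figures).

Step 1 (adiabatic): W = (P₁V₁ − P₂V₂)/(γ−1) = (15029 − 10946)/0.4 = 10205 J.
Step 2 (isochoric): W = 0 (constant volume).
W_total = 10205 + 0 = 10205 J.

W_total ≈ 10.2 kJ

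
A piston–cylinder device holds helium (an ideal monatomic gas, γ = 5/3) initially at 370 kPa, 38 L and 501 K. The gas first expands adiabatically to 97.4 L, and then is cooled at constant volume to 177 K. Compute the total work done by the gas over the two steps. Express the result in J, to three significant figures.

W_total ≈ 9830 J

Step 1 (adiabatic): W = (P₁V₁ − P₂V₂)/(γ−1) = (14060 − 7507)/0.667 = 9829 J.
Step 2 (isochoric): W = 0 (constant volume).
W_total = 9829 + 0 = 9829 J.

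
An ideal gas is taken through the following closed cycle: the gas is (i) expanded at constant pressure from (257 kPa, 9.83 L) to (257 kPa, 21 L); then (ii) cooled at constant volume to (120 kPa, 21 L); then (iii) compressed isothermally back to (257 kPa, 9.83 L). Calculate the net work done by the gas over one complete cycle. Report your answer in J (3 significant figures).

W_net ≈ 958 J

Leg (i): W = PΔV = (257)(21 − 9.83) = 2871 J.
Leg (ii): W = 0.
Leg (iii): W = PᵢVᵢ ln(V_f/Vᵢ) = (2520) ln(9.83/21) = -1913 J.
W_net = 2871 − 1913 = 957.8 J.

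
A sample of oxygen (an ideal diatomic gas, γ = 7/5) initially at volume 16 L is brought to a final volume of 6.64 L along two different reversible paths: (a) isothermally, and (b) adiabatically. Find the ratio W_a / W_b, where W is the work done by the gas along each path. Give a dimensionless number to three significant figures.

W_a / W_b ≈ 0.834

Path (a) isothermal: W = P₁V₁ ln(V₂/V₁) → W_a/(P₁V₁) = -0.8795.
Path (b) adiabatic: W = P₁V₁(1 − (V₁/V₂)^(γ−1))/(γ−1) → W_b/(P₁V₁) = -1.054.
W_a / W_b = -0.8795 / -1.054 = 0.8344.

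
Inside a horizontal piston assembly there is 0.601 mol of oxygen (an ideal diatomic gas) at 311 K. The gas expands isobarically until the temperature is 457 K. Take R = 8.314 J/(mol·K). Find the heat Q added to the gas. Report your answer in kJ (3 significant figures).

Isobaric: W = nRΔT = (0.601)(8.314)(146) = 729.5 J.
ΔU = nCᵥΔT with Cᵥ = 5R/2: ΔU = (0.601)(20.79)(146) = 1824 J.
Q = ΔU + W = 1824 + 729.5 = 2553 J.

Q ≈ 2.55 kJ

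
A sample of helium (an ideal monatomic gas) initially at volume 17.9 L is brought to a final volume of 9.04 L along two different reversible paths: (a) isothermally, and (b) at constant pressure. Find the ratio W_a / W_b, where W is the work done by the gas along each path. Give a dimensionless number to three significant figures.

Path (a) isothermal: W = P₁V₁ ln(V₂/V₁) → W_a/(P₁V₁) = -0.6831.
Path (b) isobaric: W = P₁(V₂ − V₁) → W_b/(P₁V₁) = -0.495.
W_a / W_b = -0.6831 / -0.495 = 1.38.

W_a / W_b ≈ 1.38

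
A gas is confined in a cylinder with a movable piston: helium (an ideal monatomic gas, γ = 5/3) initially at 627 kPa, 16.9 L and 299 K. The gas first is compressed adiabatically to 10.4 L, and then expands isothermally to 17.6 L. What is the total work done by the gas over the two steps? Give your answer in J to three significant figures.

W_total ≈ 1630 J

Step 1 (adiabatic): W = (P₁V₁ − P₂V₂)/(γ−1) = (10596 − 14646)/0.667 = -6075 J.
After step 1: P = 1408 kPa, V = 10.4 L, T = 413.3 K.
Step 2 (isothermal): W = P₁V₁ ln(V₂/V₁) = (14646) ln(17.6/10.4) = 7705 J.
W_total = -6075 + 7705 = 1630 J.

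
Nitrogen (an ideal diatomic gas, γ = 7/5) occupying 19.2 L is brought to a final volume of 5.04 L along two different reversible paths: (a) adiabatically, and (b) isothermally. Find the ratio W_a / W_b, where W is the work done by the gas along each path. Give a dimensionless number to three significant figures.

W_a / W_b ≈ 1.32

Path (a) adiabatic: W = P₁V₁(1 − (V₁/V₂)^(γ−1))/(γ−1) → W_a/(P₁V₁) = -1.769.
Path (b) isothermal: W = P₁V₁ ln(V₂/V₁) → W_b/(P₁V₁) = -1.338.
W_a / W_b = -1.769 / -1.338 = 1.322.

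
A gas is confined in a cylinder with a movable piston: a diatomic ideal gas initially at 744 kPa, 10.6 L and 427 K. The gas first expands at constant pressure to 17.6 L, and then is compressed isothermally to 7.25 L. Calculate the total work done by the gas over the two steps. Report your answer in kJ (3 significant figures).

W_total ≈ -6.41 kJ

Step 1 (isobaric): W = PΔV = (744 kPa)(17.6 − 10.6 L) = 5208 J.
After step 1: P = 744 kPa, V = 17.6 L, T = 709 K.
Step 2 (isothermal): W = P₁V₁ ln(V₂/V₁) = (13094) ln(7.25/17.6) = -11613 J.
W_total = 5208 − 11613 = -6405 J.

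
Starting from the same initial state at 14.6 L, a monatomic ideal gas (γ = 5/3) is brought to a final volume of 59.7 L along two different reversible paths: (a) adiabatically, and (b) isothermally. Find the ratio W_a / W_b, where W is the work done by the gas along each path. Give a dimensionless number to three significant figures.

W_a / W_b ≈ 0.649

Path (a) adiabatic: W = P₁V₁(1 − (V₁/V₂)^(γ−1))/(γ−1) → W_a/(P₁V₁) = 0.9134.
Path (b) isothermal: W = P₁V₁ ln(V₂/V₁) → W_b/(P₁V₁) = 1.408.
W_a / W_b = 0.9134 / 1.408 = 0.6486.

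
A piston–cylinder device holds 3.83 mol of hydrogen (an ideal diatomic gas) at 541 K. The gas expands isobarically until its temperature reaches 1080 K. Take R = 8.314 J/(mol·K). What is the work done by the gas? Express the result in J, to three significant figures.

Isobaric: W = P ΔV = nR ΔT.
W = (3.83)(8.314)(1080 − 541) = 17163 J.

W ≈ 17200 J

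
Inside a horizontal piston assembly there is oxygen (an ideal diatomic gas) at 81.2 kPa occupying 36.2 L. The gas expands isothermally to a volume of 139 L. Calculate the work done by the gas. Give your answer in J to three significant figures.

W ≈ 3950 J

Isothermal: W = nRT ln(V₂/V₁) = P₁V₁ ln(V₂/V₁).
P₁V₁ = (81.2 kPa)(36.2 L) = 2939 J.
W = 2939 × ln(139/36.2) = 2939 × 1.345
W_by_gas = 3955 J.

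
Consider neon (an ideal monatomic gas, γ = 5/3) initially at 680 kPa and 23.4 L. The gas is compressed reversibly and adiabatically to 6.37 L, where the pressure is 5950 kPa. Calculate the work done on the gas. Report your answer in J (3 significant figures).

Adiabatic: W = (P₁V₁ − P₂V₂)/(γ − 1) with γ = 5/3.
P₁V₁ = 15912 J, P₂V₂ = 37902 J.
W = (15912 − 37902) / 0.6667 = -32984 J.
Work on gas = −W_by = 32984 J.

W ≈ 33000 J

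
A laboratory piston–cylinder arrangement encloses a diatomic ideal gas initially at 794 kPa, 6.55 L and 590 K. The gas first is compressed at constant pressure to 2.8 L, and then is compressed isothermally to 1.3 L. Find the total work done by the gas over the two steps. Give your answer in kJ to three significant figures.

Step 1 (isobaric): W = PΔV = (794 kPa)(2.8 − 6.55 L) = -2978 J.
After step 1: P = 794 kPa, V = 2.8 L, T = 252.2 K.
Step 2 (isothermal): W = P₁V₁ ln(V₂/V₁) = (2223) ln(1.3/2.8) = -1706 J.
W_total = -2978 − 1706 = -4683 J.

W_total ≈ -4.68 kJ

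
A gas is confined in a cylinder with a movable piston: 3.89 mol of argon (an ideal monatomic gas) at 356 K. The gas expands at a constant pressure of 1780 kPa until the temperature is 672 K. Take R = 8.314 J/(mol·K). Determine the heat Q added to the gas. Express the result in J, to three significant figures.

Isobaric: W = nRΔT = (3.89)(8.314)(316) = 10220 J.
ΔU = nCᵥΔT with Cᵥ = 3R/2: ΔU = (3.89)(12.47)(316) = 15330 J.
Q = ΔU + W = 15330 + 10220 = 25550 J.

Q ≈ 25500 J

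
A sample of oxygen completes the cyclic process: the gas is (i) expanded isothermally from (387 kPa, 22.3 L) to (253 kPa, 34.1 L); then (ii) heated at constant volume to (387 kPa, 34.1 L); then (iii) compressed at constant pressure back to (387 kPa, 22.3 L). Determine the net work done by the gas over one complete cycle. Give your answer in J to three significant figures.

W_net ≈ -901 J

Leg (i): W = PᵢVᵢ ln(V_f/Vᵢ) = (8630) ln(34.1/22.3) = 3665 J.
Leg (ii): W = 0.
Leg (iii): W = PΔV = (387)(22.3 − 34.1) = -4567 J.
W_net = 3665 − 4567 = -901.3 J.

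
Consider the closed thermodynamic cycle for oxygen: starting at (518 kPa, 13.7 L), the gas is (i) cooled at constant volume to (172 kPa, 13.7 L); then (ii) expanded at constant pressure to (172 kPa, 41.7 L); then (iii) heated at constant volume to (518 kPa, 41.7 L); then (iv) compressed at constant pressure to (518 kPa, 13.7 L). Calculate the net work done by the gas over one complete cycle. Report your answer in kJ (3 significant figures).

W_net ≈ -9.69 kJ

Constant-volume legs do no work.
W(ii) = (172)(41.7 − 13.7) = 4816 J; W(iv) = (518)(13.7 − 41.7) = -14504 J.
W_net = 4816 − 14504 = -9688 J (the counter-clockwise enclosed area).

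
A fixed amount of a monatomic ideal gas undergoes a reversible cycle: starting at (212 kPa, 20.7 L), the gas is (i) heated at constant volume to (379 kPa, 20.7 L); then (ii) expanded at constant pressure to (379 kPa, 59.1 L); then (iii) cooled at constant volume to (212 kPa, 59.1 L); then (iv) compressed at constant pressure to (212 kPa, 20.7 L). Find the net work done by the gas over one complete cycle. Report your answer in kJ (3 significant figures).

Constant-volume legs do no work.
W(ii) = (379)(59.1 − 20.7) = 14554 J; W(iv) = (212)(20.7 − 59.1) = -8141 J.
W_net = 14554 − 8141 = 6413 J (the clockwise enclosed area).

W_net ≈ 6.41 kJ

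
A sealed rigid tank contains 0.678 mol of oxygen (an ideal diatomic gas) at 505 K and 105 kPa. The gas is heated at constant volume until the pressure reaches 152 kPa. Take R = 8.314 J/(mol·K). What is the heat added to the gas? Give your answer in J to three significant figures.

Q ≈ 3190 J

Constant volume ⇒ W = 0, so Q = ΔU = nCᵥΔT with Cᵥ = 5R/2 = 20.79 J/(mol·K).
At constant V, T₂/T₁ = P₂/P₁ ⇒ ΔT = T₁(P₂/P₁ − 1) = 505·(152/105 − 1) = 226 K.
ΔU = (0.678)(20.79)(226) = 3186 J.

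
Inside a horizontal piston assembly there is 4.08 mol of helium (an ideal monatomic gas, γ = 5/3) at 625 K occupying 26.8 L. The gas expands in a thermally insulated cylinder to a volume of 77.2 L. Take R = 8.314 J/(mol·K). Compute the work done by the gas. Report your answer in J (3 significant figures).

W ≈ 16100 J

Adiabatic: TV^(γ−1) = const with γ = 5/3.
T₂ = T₁ (V₁/V₂)^(γ−1) = 625 × (26.8/77.2)^0.667 = 625 × 0.4939 = 308.7 K.
W_by = nCᵥ(T₁ − T₂) = (4.08)(12.47)(625 − 308.7) = 16093 J.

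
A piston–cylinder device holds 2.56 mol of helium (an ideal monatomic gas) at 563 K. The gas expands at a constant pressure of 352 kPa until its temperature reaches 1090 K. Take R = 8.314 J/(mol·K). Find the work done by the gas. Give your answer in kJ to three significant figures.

W ≈ 11.2 kJ

Isobaric: W = P ΔV = nR ΔT.
W = (2.56)(8.314)(1090 − 563) = 11217 J.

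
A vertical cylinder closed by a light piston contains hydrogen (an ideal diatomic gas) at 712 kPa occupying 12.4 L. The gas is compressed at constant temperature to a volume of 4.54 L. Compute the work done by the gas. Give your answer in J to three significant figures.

W ≈ -8870 J

Isothermal: W = nRT ln(V₂/V₁) = P₁V₁ ln(V₂/V₁).
P₁V₁ = (712 kPa)(12.4 L) = 8829 J.
W = 8829 × ln(4.54/12.4) = 8829 × -1.005
W_by_gas = -8871 J.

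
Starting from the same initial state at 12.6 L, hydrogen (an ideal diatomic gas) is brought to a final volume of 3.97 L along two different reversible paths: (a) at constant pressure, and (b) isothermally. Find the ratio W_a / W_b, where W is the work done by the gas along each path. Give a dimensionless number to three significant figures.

Path (a) isobaric: W = P₁(V₂ − V₁) → W_a/(P₁V₁) = -0.6849.
Path (b) isothermal: W = P₁V₁ ln(V₂/V₁) → W_b/(P₁V₁) = -1.155.
W_a / W_b = -0.6849 / -1.155 = 0.593.

W_a / W_b ≈ 0.593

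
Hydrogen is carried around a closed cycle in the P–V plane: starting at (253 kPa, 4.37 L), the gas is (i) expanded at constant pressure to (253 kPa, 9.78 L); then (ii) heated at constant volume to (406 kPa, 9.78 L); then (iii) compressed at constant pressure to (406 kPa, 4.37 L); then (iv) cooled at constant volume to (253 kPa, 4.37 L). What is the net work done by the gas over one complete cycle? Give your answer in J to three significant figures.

Constant-volume legs do no work.
W(i) = (253)(9.78 − 4.37) = 1369 J; W(iii) = (406)(4.37 − 9.78) = -2196 J.
W_net = 1369 − 2196 = -827.7 J (the counter-clockwise enclosed area).

W_net ≈ -828 J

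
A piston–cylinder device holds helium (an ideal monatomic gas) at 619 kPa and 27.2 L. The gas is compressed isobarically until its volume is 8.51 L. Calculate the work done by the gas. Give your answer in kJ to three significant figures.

W ≈ -11.6 kJ

Isobaric: W = P ΔV.
W = (619 kPa)(8.51 − 27.2 L) = (619)(-18.69) = -11569 J.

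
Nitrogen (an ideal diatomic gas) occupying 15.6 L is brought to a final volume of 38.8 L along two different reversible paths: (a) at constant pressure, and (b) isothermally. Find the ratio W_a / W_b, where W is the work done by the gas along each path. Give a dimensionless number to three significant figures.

W_a / W_b ≈ 1.63

Path (a) isobaric: W = P₁(V₂ − V₁) → W_a/(P₁V₁) = 1.487.
Path (b) isothermal: W = P₁V₁ ln(V₂/V₁) → W_b/(P₁V₁) = 0.9111.
W_a / W_b = 1.487 / 0.9111 = 1.632.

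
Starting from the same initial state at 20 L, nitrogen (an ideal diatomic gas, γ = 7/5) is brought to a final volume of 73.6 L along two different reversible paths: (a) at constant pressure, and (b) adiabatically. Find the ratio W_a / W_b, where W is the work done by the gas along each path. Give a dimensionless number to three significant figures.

W_a / W_b ≈ 2.64

Path (a) isobaric: W = P₁(V₂ − V₁) → W_a/(P₁V₁) = 2.68.
Path (b) adiabatic: W = P₁V₁(1 − (V₁/V₂)^(γ−1))/(γ−1) → W_b/(P₁V₁) = 1.015.
W_a / W_b = 2.68 / 1.015 = 2.639.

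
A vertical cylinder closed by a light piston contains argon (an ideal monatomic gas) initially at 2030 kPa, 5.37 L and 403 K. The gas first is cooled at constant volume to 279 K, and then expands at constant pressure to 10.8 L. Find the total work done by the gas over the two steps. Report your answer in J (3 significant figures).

Step 1 (isochoric): W = 0 (constant volume).
After step 1: P = 1405 kPa (V unchanged).
Step 2 (isobaric): W = PΔV = (1405 kPa)(10.8 − 5.37 L) = 7631 J.
W_total = 0 + 7631 = 7631 J.

W_total ≈ 7630 J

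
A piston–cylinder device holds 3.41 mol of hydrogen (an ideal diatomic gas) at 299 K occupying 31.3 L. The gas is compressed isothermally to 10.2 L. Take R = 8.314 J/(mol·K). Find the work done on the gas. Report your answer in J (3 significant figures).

W ≈ 9500 J

Isothermal: W = nRT ln(V₂/V₁).
W = (3.41)(8.314)(299) × ln(10.2/31.3)
  = 8477 × -1.121
W_by_gas = -9505 J; work on gas = −W_by = 9505 J.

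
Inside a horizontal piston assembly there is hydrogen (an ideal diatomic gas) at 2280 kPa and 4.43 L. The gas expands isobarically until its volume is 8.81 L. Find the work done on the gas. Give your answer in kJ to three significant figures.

Isobaric: W = P ΔV.
W = (2280 kPa)(8.81 − 4.43 L) = (2280)(4.38) = 9986 J.
Work on gas = −W_by = -9986 J.

W ≈ -9.99 kJ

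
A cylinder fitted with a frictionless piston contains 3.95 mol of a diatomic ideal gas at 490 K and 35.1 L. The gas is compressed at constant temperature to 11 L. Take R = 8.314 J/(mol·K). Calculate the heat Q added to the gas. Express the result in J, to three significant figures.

Isothermal ⇒ ΔU = 0, so Q = W = nRT ln(V₂/V₁).
Q = (3.95)(8.314)(490) ln(11/35.1) = 16092 × -1.16 = -18671 J.

Q ≈ -18700 J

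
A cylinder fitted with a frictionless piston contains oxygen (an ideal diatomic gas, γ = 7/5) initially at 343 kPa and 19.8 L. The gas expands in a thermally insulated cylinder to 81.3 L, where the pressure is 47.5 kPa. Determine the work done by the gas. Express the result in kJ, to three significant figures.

W ≈ 7.32 kJ

Adiabatic: W = (P₁V₁ − P₂V₂)/(γ − 1) with γ = 7/5.
P₁V₁ = 6791 J, P₂V₂ = 3862 J.
W = (6791 − 3862) / 0.4 = 7324 J.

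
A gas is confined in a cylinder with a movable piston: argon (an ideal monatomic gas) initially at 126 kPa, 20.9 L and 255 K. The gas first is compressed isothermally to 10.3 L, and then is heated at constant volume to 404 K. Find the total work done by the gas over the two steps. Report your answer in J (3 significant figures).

W_total ≈ -1860 J

Step 1 (isothermal): W = P₁V₁ ln(V₂/V₁) = (2633) ln(10.3/20.9) = -1863 J.
Step 2 (isochoric): W = 0 (constant volume).
W_total = -1863 + 0 = -1863 J.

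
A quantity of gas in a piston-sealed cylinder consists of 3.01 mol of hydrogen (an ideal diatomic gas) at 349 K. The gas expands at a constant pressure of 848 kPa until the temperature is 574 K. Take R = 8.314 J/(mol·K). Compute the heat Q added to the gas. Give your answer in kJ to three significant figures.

Q ≈ 19.7 kJ

Isobaric: W = nRΔT = (3.01)(8.314)(225) = 5631 J.
ΔU = nCᵥΔT with Cᵥ = 5R/2: ΔU = (3.01)(20.79)(225) = 14077 J.
Q = ΔU + W = 14077 + 5631 = 19707 J.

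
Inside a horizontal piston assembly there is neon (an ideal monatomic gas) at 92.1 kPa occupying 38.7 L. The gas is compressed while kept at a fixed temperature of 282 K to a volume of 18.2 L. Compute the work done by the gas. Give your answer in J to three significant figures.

W ≈ -2690 J

Isothermal: W = nRT ln(V₂/V₁) = P₁V₁ ln(V₂/V₁).
P₁V₁ = (92.1 kPa)(38.7 L) = 3564 J.
W = 3564 × ln(18.2/38.7) = 3564 × -0.7544
W_by_gas = -2689 J.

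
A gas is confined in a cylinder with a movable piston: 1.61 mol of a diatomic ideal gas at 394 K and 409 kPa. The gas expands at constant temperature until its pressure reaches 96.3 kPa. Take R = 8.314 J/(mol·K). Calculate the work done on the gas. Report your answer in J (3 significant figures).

Isothermal process: W = nRT ln(V₂/V₁) = nRT ln(P₁/P₂).
W = (1.61)(8.314)(394) × ln(409/96.3)
  = 5274 × ln(4.247) = 5274 × 1.446
W_by_gas = 7627 J; work on gas = −W_by = -7627 J.

W ≈ -7630 J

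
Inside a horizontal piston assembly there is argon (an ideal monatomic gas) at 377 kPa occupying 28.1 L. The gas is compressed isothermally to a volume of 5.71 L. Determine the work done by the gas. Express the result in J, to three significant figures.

Isothermal: W = nRT ln(V₂/V₁) = P₁V₁ ln(V₂/V₁).
P₁V₁ = (377 kPa)(28.1 L) = 10594 J.
W = 10594 × ln(5.71/28.1) = 10594 × -1.594
W_by_gas = -16882 J.

W ≈ -16900 J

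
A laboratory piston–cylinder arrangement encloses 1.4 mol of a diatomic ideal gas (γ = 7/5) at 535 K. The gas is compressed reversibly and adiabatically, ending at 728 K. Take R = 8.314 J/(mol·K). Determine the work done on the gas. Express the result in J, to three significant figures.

Adiabatic ⇒ Q = 0, so W_by = −ΔU = nCᵥ(T₁ − T₂).
Cᵥ = 5R/2 = 20.79 J/(mol·K).
W = (1.4)(20.79)(535 − 728) = -5616 J.
Work on gas = −W_by = 5616 J.

W ≈ 5620 J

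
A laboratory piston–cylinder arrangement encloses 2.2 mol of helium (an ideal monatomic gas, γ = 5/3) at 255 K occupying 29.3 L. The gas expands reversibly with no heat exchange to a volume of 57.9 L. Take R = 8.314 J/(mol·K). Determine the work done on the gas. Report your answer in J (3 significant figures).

Adiabatic: TV^(γ−1) = const with γ = 5/3.
T₂ = T₁ (V₁/V₂)^(γ−1) = 255 × (29.3/57.9)^0.667 = 255 × 0.635 = 161.9 K.
W_by = nCᵥ(T₁ − T₂) = (2.2)(12.47)(255 − 161.9) = 2553 J.
Work on gas = −W_by = -2553 J.

W ≈ -2550 J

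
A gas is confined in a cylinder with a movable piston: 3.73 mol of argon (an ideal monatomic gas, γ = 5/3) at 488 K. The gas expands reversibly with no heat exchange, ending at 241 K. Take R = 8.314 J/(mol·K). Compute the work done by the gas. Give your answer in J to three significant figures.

Adiabatic ⇒ Q = 0, so W_by = −ΔU = nCᵥ(T₁ − T₂).
Cᵥ = 3R/2 = 12.47 J/(mol·K).
W = (3.73)(12.47)(488 − 241) = 11490 J.

W ≈ 11500 J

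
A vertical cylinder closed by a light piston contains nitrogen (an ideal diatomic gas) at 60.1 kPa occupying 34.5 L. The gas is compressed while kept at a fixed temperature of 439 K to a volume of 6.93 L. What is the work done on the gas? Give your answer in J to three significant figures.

Isothermal: W = nRT ln(V₂/V₁) = P₁V₁ ln(V₂/V₁).
P₁V₁ = (60.1 kPa)(34.5 L) = 2073 J.
W = 2073 × ln(6.93/34.5) = 2073 × -1.605
W_by_gas = -3328 J; work on gas = −W_by = 3328 J.

W ≈ 3330 J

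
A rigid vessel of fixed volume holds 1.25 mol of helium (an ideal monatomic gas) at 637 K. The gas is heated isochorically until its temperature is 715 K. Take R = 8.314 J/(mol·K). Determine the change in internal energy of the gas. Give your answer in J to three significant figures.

Constant volume ⇒ W = 0, so Q = ΔU = nCᵥΔT with Cᵥ = 3R/2 = 12.47 J/(mol·K).
ΔU = (1.25)(12.47)(715 − 637) = 1216 J.

ΔU ≈ 1220 J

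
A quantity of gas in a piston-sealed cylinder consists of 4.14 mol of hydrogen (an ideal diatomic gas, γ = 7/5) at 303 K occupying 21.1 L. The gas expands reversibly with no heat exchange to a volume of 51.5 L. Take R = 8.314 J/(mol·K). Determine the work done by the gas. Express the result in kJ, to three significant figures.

W ≈ 7.83 kJ

Adiabatic: TV^(γ−1) = const with γ = 7/5.
T₂ = T₁ (V₁/V₂)^(γ−1) = 303 × (21.1/51.5)^0.4 = 303 × 0.6998 = 212 K.
W_by = nCᵥ(T₁ − T₂) = (4.14)(20.79)(303 − 212) = 7826 J.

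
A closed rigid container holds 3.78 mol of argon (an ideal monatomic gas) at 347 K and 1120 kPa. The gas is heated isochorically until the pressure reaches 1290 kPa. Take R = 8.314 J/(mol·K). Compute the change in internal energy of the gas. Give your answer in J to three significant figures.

Constant volume ⇒ W = 0, so Q = ΔU = nCᵥΔT with Cᵥ = 3R/2 = 12.47 J/(mol·K).
At constant V, T₂/T₁ = P₂/P₁ ⇒ ΔT = T₁(P₂/P₁ − 1) = 347·(1290/1120 − 1) = 52.67 K.
ΔU = (3.78)(12.47)(52.67) = 2483 J.

ΔU ≈ 2480 J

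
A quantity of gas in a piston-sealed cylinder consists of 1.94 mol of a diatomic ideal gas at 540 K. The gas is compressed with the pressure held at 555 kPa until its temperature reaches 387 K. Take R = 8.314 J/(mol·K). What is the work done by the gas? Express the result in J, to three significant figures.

Isobaric: W = P ΔV = nR ΔT.
W = (1.94)(8.314)(387 − 540) = -2468 J.

W ≈ -2470 J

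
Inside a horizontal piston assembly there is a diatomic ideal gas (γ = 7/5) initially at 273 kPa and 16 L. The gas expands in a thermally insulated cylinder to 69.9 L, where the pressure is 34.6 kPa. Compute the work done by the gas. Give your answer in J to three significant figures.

Adiabatic: W = (P₁V₁ − P₂V₂)/(γ − 1) with γ = 7/5.
P₁V₁ = 4368 J, P₂V₂ = 2419 J.
W = (4368 − 2419) / 0.4 = 4874 J.

W ≈ 4870 J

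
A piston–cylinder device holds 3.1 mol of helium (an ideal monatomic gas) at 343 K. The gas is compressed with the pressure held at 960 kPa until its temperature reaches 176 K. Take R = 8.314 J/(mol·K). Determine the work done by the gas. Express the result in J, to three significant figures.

W ≈ -4300 J

Isobaric: W = P ΔV = nR ΔT.
W = (3.1)(8.314)(176 − 343) = -4304 J.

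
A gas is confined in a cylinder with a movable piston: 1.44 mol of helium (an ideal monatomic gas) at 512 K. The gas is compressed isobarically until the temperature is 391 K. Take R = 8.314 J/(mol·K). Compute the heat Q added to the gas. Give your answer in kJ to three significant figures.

Q ≈ -3.62 kJ

Isobaric: W = nRΔT = (1.44)(8.314)(-121) = -1449 J.
ΔU = nCᵥΔT with Cᵥ = 3R/2: ΔU = (1.44)(12.47)(-121) = -2173 J.
Q = ΔU + W = -2173 − 1449 = -3622 J.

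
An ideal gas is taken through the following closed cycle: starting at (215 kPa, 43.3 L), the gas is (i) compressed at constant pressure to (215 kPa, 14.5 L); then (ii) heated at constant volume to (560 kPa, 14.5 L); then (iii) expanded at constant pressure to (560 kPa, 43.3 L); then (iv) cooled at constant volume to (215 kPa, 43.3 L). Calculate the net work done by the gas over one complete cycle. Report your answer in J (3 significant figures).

Constant-volume legs do no work.
W(i) = (215)(14.5 − 43.3) = -6192 J; W(iii) = (560)(43.3 − 14.5) = 16128 J.
W_net = -6192 + 16128 = 9936 J (the clockwise enclosed area).

W_net ≈ 9940 J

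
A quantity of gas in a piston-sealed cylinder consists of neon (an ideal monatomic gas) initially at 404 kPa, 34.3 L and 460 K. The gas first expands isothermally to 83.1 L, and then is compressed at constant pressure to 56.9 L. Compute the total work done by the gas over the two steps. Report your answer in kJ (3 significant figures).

Step 1 (isothermal): W = P₁V₁ ln(V₂/V₁) = (13857) ln(83.1/34.3) = 12262 J.
After step 1: P = 166.8 kPa, V = 83.1 L, T = 460 K.
Step 2 (isobaric): W = PΔV = (166.8 kPa)(56.9 − 83.1 L) = -4369 J.
W_total = 12262 − 4369 = 7893 J.

W_total ≈ 7.89 kJ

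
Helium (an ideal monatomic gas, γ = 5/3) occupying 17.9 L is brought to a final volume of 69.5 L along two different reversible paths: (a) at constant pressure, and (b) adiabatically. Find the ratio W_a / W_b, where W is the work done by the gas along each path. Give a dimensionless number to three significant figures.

W_a / W_b ≈ 3.23

Path (a) isobaric: W = P₁(V₂ − V₁) → W_a/(P₁V₁) = 2.883.
Path (b) adiabatic: W = P₁V₁(1 − (V₁/V₂)^(γ−1))/(γ−1) → W_b/(P₁V₁) = 0.8928.
W_a / W_b = 2.883 / 0.8928 = 3.229.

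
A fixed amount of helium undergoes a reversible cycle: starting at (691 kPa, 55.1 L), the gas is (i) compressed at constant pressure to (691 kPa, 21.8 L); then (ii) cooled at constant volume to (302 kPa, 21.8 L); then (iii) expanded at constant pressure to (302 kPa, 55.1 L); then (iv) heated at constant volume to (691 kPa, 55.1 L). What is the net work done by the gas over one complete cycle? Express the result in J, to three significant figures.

Constant-volume legs do no work.
W(i) = (691)(21.8 − 55.1) = -23010 J; W(iii) = (302)(55.1 − 21.8) = 10057 J.
W_net = -23010 + 10057 = -12954 J (the counter-clockwise enclosed area).

W_net ≈ -13000 J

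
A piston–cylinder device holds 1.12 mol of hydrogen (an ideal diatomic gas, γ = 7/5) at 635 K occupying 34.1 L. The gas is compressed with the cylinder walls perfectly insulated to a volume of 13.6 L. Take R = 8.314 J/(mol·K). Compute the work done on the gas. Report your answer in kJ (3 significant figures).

W ≈ 6.57 kJ

Adiabatic: TV^(γ−1) = const with γ = 7/5.
T₂ = T₁ (V₁/V₂)^(γ−1) = 635 × (34.1/13.6)^0.4 = 635 × 1.444 = 917.2 K.
W_by = nCᵥ(T₁ − T₂) = (1.12)(20.79)(635 − 917.2) = -6569 J.
Work on gas = −W_by = 6569 J.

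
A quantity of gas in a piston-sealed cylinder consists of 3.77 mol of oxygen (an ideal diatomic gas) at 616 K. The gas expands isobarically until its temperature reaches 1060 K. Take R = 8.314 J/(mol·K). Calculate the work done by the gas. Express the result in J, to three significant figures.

W ≈ 13900 J

Isobaric: W = P ΔV = nR ΔT.
W = (3.77)(8.314)(1060 − 616) = 13917 J.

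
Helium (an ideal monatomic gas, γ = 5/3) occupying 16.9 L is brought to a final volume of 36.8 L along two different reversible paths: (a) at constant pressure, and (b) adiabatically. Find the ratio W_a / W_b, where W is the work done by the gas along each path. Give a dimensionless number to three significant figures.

W_a / W_b ≈ 1.94

Path (a) isobaric: W = P₁(V₂ − V₁) → W_a/(P₁V₁) = 1.178.
Path (b) adiabatic: W = P₁V₁(1 − (V₁/V₂)^(γ−1))/(γ−1) → W_b/(P₁V₁) = 0.6071.
W_a / W_b = 1.178 / 0.6071 = 1.939.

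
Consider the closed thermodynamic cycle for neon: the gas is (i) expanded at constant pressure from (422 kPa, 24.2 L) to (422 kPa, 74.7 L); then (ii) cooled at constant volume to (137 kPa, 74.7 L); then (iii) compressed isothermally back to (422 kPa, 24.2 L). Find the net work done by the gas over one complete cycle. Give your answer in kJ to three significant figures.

Leg (i): W = PΔV = (422)(74.7 − 24.2) = 21311 J.
Leg (ii): W = 0.
Leg (iii): W = PᵢVᵢ ln(V_f/Vᵢ) = (10234) ln(24.2/74.7) = -11535 J.
W_net = 21311 − 11535 = 9776 J.

W_net ≈ 9.78 kJ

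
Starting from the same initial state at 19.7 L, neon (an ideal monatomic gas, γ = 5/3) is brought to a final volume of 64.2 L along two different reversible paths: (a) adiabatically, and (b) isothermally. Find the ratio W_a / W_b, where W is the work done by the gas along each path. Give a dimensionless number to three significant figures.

Path (a) adiabatic: W = P₁V₁(1 − (V₁/V₂)^(γ−1))/(γ−1) → W_a/(P₁V₁) = 0.8176.
Path (b) isothermal: W = P₁V₁ ln(V₂/V₁) → W_b/(P₁V₁) = 1.181.
W_a / W_b = 0.8176 / 1.181 = 0.6921.

W_a / W_b ≈ 0.692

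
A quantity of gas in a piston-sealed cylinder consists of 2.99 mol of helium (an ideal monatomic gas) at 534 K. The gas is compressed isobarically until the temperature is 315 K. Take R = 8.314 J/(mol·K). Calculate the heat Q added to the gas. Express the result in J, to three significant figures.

Isobaric: W = nRΔT = (2.99)(8.314)(-219) = -5444 J.
ΔU = nCᵥΔT with Cᵥ = 3R/2: ΔU = (2.99)(12.47)(-219) = -8166 J.
Q = ΔU + W = -8166 − 5444 = -13610 J.

Q ≈ -13600 J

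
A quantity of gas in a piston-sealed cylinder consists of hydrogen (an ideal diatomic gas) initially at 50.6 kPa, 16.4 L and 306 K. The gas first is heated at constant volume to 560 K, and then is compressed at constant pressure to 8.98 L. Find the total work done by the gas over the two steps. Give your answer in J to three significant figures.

Step 1 (isochoric): W = 0 (constant volume).
After step 1: P = 92.6 kPa (V unchanged).
Step 2 (isobaric): W = PΔV = (92.6 kPa)(8.98 − 16.4 L) = -687.1 J.
W_total = 0 − 687.1 = -687.1 J.

W_total ≈ -687 J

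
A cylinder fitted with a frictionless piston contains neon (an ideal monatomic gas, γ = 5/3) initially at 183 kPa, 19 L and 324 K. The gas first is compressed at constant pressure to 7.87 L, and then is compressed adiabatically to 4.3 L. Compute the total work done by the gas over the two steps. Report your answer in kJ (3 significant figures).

W_total ≈ -3.11 kJ

Step 1 (isobaric): W = PΔV = (183 kPa)(7.87 − 19 L) = -2037 J.
After step 1: P = 183 kPa, V = 7.87 L, T = 134.2 K.
Step 2 (adiabatic): W = (P₁V₁ − P₂V₂)/(γ−1) = (1440 − 2155)/0.667 = -1072 J.
W_total = -2037 − 1072 = -3109 J.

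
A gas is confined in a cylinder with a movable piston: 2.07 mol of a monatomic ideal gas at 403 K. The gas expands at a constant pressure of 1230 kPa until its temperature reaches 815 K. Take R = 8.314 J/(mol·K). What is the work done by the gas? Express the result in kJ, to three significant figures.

Isobaric: W = P ΔV = nR ΔT.
W = (2.07)(8.314)(815 − 403) = 7091 J.

W ≈ 7.09 kJ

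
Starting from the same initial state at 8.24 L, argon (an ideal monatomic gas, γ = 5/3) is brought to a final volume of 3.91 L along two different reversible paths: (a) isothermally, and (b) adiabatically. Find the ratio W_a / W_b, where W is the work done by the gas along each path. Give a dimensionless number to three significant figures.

Path (a) isothermal: W = P₁V₁ ln(V₂/V₁) → W_a/(P₁V₁) = -0.7455.
Path (b) adiabatic: W = P₁V₁(1 − (V₁/V₂)^(γ−1))/(γ−1) → W_b/(P₁V₁) = -0.9656.
W_a / W_b = -0.7455 / -0.9656 = 0.772.

W_a / W_b ≈ 0.772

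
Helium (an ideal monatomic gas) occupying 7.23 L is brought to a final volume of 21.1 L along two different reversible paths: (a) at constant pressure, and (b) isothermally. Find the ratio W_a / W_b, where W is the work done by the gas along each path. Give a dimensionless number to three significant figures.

Path (a) isobaric: W = P₁(V₂ − V₁) → W_a/(P₁V₁) = 1.918.
Path (b) isothermal: W = P₁V₁ ln(V₂/V₁) → W_b/(P₁V₁) = 1.071.
W_a / W_b = 1.918 / 1.071 = 1.791.

W_a / W_b ≈ 1.79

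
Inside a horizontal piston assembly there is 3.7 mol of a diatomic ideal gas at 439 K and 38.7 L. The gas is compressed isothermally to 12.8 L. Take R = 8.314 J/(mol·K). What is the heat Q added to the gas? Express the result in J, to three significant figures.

Isothermal ⇒ ΔU = 0, so Q = W = nRT ln(V₂/V₁).
Q = (3.7)(8.314)(439) ln(12.8/38.7) = 13504 × -1.106 = -14941 J.

Q ≈ -14900 J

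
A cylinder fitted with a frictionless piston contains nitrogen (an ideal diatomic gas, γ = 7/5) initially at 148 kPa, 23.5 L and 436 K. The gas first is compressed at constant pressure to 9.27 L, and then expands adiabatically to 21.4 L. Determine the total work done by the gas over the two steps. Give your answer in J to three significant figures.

Step 1 (isobaric): W = PΔV = (148 kPa)(9.27 − 23.5 L) = -2106 J.
After step 1: P = 148 kPa, V = 9.27 L, T = 172 K.
Step 2 (adiabatic): W = (P₁V₁ − P₂V₂)/(γ−1) = (1372 − 981.8)/0.4 = 975.5 J.
W_total = -2106 + 975.5 = -1131 J.

W_total ≈ -1130 J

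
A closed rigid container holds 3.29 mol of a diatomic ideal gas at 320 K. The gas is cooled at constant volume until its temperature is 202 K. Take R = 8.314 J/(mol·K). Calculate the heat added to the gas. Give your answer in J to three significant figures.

Q ≈ -8070 J

Constant volume ⇒ W = 0, so Q = ΔU = nCᵥΔT with Cᵥ = 5R/2 = 20.79 J/(mol·K).
ΔU = (3.29)(20.79)(202 − 320) = -8069 J.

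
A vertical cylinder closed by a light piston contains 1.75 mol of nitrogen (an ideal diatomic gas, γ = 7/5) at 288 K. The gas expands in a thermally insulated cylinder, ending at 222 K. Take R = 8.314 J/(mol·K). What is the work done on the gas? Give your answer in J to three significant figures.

W ≈ -2400 J

Adiabatic ⇒ Q = 0, so W_by = −ΔU = nCᵥ(T₁ − T₂).
Cᵥ = 5R/2 = 20.79 J/(mol·K).
W = (1.75)(20.79)(288 − 222) = 2401 J.
Work on gas = −W_by = -2401 J.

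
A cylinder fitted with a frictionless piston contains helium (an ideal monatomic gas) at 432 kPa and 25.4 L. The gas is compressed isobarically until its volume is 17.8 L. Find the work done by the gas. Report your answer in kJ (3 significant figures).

Isobaric: W = P ΔV.
W = (432 kPa)(17.8 − 25.4 L) = (432)(-7.6) = -3283 J.

W ≈ -3.28 kJ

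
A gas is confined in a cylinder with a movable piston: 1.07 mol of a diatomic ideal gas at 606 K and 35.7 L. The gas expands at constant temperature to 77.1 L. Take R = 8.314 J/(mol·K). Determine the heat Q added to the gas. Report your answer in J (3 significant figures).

Isothermal ⇒ ΔU = 0, so Q = W = nRT ln(V₂/V₁).
Q = (1.07)(8.314)(606) ln(77.1/35.7) = 5391 × 0.77 = 4151 J.

Q ≈ 4150 J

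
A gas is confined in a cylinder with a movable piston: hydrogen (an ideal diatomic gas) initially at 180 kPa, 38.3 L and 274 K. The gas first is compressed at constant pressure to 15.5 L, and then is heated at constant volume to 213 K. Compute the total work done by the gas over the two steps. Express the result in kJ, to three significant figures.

W_total ≈ -4.10 kJ

Step 1 (isobaric): W = PΔV = (180 kPa)(15.5 − 38.3 L) = -4104 J.
Step 2 (isochoric): W = 0 (constant volume).
W_total = -4104 + 0 = -4104 J.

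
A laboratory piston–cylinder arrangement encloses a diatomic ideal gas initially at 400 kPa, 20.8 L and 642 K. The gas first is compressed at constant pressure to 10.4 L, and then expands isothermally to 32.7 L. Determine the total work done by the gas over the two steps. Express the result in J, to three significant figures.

W_total ≈ 606 J

Step 1 (isobaric): W = PΔV = (400 kPa)(10.4 − 20.8 L) = -4160 J.
After step 1: P = 400 kPa, V = 10.4 L, T = 321 K.
Step 2 (isothermal): W = P₁V₁ ln(V₂/V₁) = (4160) ln(32.7/10.4) = 4766 J.
W_total = -4160 + 4766 = 605.6 J.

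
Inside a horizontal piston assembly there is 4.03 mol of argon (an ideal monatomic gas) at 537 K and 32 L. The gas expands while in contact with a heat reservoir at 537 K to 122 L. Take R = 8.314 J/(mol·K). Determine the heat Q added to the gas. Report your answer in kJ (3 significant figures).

Q ≈ 24.1 kJ

Isothermal ⇒ ΔU = 0, so Q = W = nRT ln(V₂/V₁).
Q = (4.03)(8.314)(537) ln(122/32) = 17992 × 1.338 = 24079 J.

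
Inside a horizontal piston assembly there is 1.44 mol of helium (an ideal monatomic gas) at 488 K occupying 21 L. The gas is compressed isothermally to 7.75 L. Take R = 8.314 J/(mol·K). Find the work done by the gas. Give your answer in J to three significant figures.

W ≈ -5820 J

Isothermal: W = nRT ln(V₂/V₁).
W = (1.44)(8.314)(488) × ln(7.75/21)
  = 5842 × -0.9968
W_by_gas = -5824 J.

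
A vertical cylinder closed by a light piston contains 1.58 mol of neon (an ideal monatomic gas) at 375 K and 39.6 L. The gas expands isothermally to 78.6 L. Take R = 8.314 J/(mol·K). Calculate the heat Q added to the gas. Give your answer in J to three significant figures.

Isothermal ⇒ ΔU = 0, so Q = W = nRT ln(V₂/V₁).
Q = (1.58)(8.314)(375) ln(78.6/39.6) = 4926 × 0.6855 = 3377 J.

Q ≈ 3380 J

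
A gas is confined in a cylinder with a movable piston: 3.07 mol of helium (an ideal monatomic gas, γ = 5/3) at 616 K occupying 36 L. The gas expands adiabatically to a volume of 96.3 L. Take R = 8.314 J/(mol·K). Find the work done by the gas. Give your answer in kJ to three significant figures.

W ≈ 11.3 kJ

Adiabatic: TV^(γ−1) = const with γ = 5/3.
T₂ = T₁ (V₁/V₂)^(γ−1) = 616 × (36/96.3)^0.667 = 616 × 0.5189 = 319.7 K.
W_by = nCᵥ(T₁ − T₂) = (3.07)(12.47)(616 − 319.7) = 11345 J.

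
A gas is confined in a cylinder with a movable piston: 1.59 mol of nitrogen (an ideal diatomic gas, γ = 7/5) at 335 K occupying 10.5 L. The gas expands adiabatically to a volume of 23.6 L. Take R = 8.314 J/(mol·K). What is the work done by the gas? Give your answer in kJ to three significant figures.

W ≈ 3.06 kJ

Adiabatic: TV^(γ−1) = const with γ = 7/5.
T₂ = T₁ (V₁/V₂)^(γ−1) = 335 × (10.5/23.6)^0.4 = 335 × 0.7233 = 242.3 K.
W_by = nCᵥ(T₁ − T₂) = (1.59)(20.79)(335 − 242.3) = 3064 J.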